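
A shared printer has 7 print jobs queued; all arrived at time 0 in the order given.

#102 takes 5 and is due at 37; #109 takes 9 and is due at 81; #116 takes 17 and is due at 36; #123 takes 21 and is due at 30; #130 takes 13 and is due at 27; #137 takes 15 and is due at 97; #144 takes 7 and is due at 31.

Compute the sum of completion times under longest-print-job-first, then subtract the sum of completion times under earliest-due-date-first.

LPT (decreasing processing time): #123 #116 #137 #130 #109 #144 #102.
#123: 0→21
#116: 21→38
#137: 38→53
#130: 53→66
#109: 66→75
#144: 75→82
#102: 82→87
Sum = 21+38+53+66+75+82+87 = 422.
EDD (increasing due date): #130 #123 #144 #116 #102 #109 #137.
#130: 0→13
#123: 13→34
#144: 34→41
#116: 41→58
#102: 58→63
#109: 63→72
#137: 72→87
Sum = 13+34+41+58+63+72+87 = 368.
Difference = 422 − 368 = 54.

54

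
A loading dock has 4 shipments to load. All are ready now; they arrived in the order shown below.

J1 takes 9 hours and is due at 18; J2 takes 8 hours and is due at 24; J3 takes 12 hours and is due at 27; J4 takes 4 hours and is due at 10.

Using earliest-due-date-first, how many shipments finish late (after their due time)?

EDD (increasing due date): J4 J1 J2 J3.
J4: 0→4, due 10, tardiness 0
J1: 4→13, due 18, tardiness 0
J2: 13→21, due 24, tardiness 0
J3: 21→33, due 27, tardiness 6
Late shipments: 1.

1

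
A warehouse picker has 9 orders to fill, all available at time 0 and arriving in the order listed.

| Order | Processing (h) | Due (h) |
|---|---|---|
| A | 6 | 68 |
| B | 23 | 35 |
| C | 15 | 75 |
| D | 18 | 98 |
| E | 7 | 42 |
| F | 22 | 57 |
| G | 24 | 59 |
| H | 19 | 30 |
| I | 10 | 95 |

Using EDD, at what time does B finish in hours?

EDD (increasing due date): H B E F G A C I D.
H: 0→19
B: 19→42

42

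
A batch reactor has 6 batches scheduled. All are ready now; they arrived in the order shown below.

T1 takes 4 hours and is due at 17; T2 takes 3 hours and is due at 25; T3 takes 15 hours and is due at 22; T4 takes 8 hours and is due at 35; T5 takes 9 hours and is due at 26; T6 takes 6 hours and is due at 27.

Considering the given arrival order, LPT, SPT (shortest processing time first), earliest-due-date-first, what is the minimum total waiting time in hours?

74

FIFO (arrival order): T1 T2 T3 T4 T5 T6.
T1: waits 0, runs 0→4
T2: waits 4, runs 4→7
T3: waits 7, runs 7→22
T4: waits 22, runs 22→30
T5: waits 30, runs 30→39
T6: waits 39, runs 39→45
Sum = 0+4+7+22+30+39 = 102.
LPT (decreasing processing time): T3 T5 T4 T6 T1 T2.
T3: waits 0, runs 0→15
T5: waits 15, runs 15→24
T4: waits 24, runs 24→32
T6: waits 32, runs 32→38
T1: waits 38, runs 38→42
T2: waits 42, runs 42→45
Sum = 0+15+24+32+38+42 = 151.
SPT (increasing processing time): T2 T1 T6 T4 T5 T3.
T2: waits 0, runs 0→3
T1: waits 3, runs 3→7
T6: waits 7, runs 7→13
T4: waits 13, runs 13→21
T5: waits 21, runs 21→30
T3: waits 30, runs 30→45
Sum = 0+3+7+13+21+30 = 74.
EDD (increasing due date): T1 T3 T2 T5 T6 T4.
T1: waits 0, runs 0→4
T3: waits 4, runs 4→19
T2: waits 19, runs 19→22
T5: waits 22, runs 22→31
T6: waits 31, runs 31→37
T4: waits 37, runs 37→45
Sum = 0+4+19+22+31+37 = 113.
FIFO 102, LPT 151, SPT 74, EDD 113 → minimum 74.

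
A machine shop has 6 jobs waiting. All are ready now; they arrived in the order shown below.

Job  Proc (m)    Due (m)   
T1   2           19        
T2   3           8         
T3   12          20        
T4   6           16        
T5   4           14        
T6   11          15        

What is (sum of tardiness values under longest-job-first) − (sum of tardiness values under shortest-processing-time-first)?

LPT (decreasing processing time): T3 T6 T4 T5 T2 T1.
T3: 0→12, due 20, tardiness 0
T6: 12→23, due 15, tardiness 8
T4: 23→29, due 16, tardiness 13
T5: 29→33, due 14, tardiness 19
T2: 33→36, due 8, tardiness 28
T1: 36→38, due 19, tardiness 19
Sum = 0+8+13+19+28+19 = 87.
SPT (increasing processing time): T1 T2 T5 T4 T6 T3.
T1: 0→2, due 19, tardiness 0
T2: 2→5, due 8, tardiness 0
T5: 5→9, due 14, tardiness 0
T4: 9→15, due 16, tardiness 0
T6: 15→26, due 15, tardiness 11
T3: 26→38, due 20, tardiness 18
Sum = 0+0+0+0+11+18 = 29.
Difference = 87 − 29 = 58.

58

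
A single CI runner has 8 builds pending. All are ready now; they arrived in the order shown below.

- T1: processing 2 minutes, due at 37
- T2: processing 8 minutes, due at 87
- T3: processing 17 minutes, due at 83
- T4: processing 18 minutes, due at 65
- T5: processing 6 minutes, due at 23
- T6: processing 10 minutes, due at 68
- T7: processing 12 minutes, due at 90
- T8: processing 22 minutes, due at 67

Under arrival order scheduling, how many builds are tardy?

2

FIFO (arrival order): T1 T2 T3 T4 T5 T6 T7 T8.
T1: 0→2, due 37, tardiness 0
T2: 2→10, due 87, tardiness 0
T3: 10→27, due 83, tardiness 0
T4: 27→45, due 65, tardiness 0
T5: 45→51, due 23, tardiness 28
T6: 51→61, due 68, tardiness 0
T7: 61→73, due 90, tardiness 0
T8: 73→95, due 67, tardiness 28
Late builds: 2.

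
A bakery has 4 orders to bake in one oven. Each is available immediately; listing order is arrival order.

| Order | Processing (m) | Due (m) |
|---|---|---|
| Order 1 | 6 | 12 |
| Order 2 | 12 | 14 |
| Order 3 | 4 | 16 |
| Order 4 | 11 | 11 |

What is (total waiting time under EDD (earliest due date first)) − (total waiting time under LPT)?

-7

EDD (increasing due date): Order 4 Order 1 Order 2 Order 3.
Order 4: waits 0, runs 0→11
Order 1: waits 11, runs 11→17
Order 2: waits 17, runs 17→29
Order 3: waits 29, runs 29→33
Sum = 0+11+17+29 = 57.
LPT (decreasing processing time): Order 2 Order 4 Order 1 Order 3.
Order 2: waits 0, runs 0→12
Order 4: waits 12, runs 12→23
Order 1: waits 23, runs 23→29
Order 3: waits 29, runs 29→33
Sum = 0+12+23+29 = 64.
Difference = 57 − 64 = -7.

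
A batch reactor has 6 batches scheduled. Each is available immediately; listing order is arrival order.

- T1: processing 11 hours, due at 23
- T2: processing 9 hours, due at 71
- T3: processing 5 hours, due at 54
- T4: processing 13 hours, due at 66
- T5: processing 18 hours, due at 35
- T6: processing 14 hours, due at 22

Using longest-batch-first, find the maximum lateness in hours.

33

LPT (decreasing processing time): T5 T6 T4 T1 T2 T3.
T5: 0→18, due 35, lateness -17
T6: 18→32, due 22, lateness 10
T4: 32→45, due 66, lateness -21
T1: 45→56, due 23, lateness 33
T2: 56→65, due 71, lateness -6
T3: 65→70, due 54, lateness 16
Maximum = 33.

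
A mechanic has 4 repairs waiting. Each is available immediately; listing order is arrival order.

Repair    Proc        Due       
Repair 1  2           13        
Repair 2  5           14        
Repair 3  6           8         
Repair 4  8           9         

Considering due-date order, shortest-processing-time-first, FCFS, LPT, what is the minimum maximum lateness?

EDD (increasing due date): Repair 3 Repair 4 Repair 1 Repair 2.
Repair 3: 0→6, due 8, lateness -2
Repair 4: 6→14, due 9, lateness 5
Repair 1: 14→16, due 13, lateness 3
Repair 2: 16→21, due 14, lateness 7
Maximum = 7.
SPT (increasing processing time): Repair 1 Repair 2 Repair 3 Repair 4.
Repair 1: 0→2, due 13, lateness -11
Repair 2: 2→7, due 14, lateness -7
Repair 3: 7→13, due 8, lateness 5
Repair 4: 13→21, due 9, lateness 12
Maximum = 12.
FIFO (arrival order): Repair 1 Repair 2 Repair 3 Repair 4.
Repair 1: 0→2, due 13, lateness -11
Repair 2: 2→7, due 14, lateness -7
Repair 3: 7→13, due 8, lateness 5
Repair 4: 13→21, due 9, lateness 12
Maximum = 12.
LPT (decreasing processing time): Repair 4 Repair 3 Repair 2 Repair 1.
Repair 4: 0→8, due 9, lateness -1
Repair 3: 8→14, due 8, lateness 6
Repair 2: 14→19, due 14, lateness 5
Repair 1: 19→21, due 13, lateness 8
Maximum = 8.
EDD 7, SPT 12, FIFO 12, LPT 8 → minimum 7.

7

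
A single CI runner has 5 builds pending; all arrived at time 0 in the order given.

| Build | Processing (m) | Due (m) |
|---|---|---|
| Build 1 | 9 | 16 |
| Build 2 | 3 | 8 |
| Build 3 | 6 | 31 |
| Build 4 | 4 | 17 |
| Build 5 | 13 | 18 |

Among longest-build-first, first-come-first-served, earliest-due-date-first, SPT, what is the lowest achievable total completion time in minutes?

80

LPT (decreasing processing time): Build 5 Build 1 Build 3 Build 4 Build 2.
Build 5: 0→13
Build 1: 13→22
Build 3: 22→28
Build 4: 28→32
Build 2: 32→35
Sum = 13+22+28+32+35 = 130.
FIFO (arrival order): Build 1 Build 2 Build 3 Build 4 Build 5.
Build 1: 0→9
Build 2: 9→12
Build 3: 12→18
Build 4: 18→22
Build 5: 22→35
Sum = 9+12+18+22+35 = 96.
EDD (increasing due date): Build 2 Build 1 Build 4 Build 5 Build 3.
Build 2: 0→3
Build 1: 3→12
Build 4: 12→16
Build 5: 16→29
Build 3: 29→35
Sum = 3+12+16+29+35 = 95.
SPT (increasing processing time): Build 2 Build 4 Build 3 Build 1 Build 5.
Build 2: 0→3
Build 4: 3→7
Build 3: 7→13
Build 1: 13→22
Build 5: 22→35
Sum = 3+7+13+22+35 = 80.
LPT 130, FIFO 96, EDD 95, SPT 80 → minimum 80.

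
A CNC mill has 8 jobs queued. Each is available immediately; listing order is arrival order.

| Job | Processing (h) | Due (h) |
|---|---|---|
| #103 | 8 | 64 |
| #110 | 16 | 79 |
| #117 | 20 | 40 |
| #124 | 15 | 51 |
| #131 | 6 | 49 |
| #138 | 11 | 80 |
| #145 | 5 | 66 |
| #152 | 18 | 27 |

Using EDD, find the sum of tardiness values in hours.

45

EDD (increasing due date): #152 #117 #131 #124 #103 #145 #110 #138.
#152: 0→18, due 27, tardiness 0
#117: 18→38, due 40, tardiness 0
#131: 38→44, due 49, tardiness 0
#124: 44→59, due 51, tardiness 8
#103: 59→67, due 64, tardiness 3
#145: 67→72, due 66, tardiness 6
#110: 72→88, due 79, tardiness 9
#138: 88→99, due 80, tardiness 19
Sum = 0+0+0+8+3+6+9+19 = 45.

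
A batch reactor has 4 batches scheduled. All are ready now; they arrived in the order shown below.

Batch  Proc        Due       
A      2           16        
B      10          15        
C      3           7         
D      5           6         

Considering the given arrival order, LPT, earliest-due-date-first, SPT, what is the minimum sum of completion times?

37

FIFO (arrival order): A B C D.
A: 0→2
B: 2→12
C: 12→15
D: 15→20
Sum = 2+12+15+20 = 49.
LPT (decreasing processing time): B D C A.
B: 0→10
D: 10→15
C: 15→18
A: 18→20
Sum = 10+15+18+20 = 63.
EDD (increasing due date): D C B A.
D: 0→5
C: 5→8
B: 8→18
A: 18→20
Sum = 5+8+18+20 = 51.
SPT (increasing processing time): A C D B.
A: 0→2
C: 2→5
D: 5→10
B: 10→20
Sum = 2+5+10+20 = 37.
FIFO 49, LPT 63, EDD 51, SPT 37 → minimum 37.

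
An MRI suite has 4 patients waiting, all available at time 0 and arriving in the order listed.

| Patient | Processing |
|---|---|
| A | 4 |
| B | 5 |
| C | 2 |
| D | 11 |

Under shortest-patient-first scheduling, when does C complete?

SPT (increasing processing time): C A B D.
C: 0→2

2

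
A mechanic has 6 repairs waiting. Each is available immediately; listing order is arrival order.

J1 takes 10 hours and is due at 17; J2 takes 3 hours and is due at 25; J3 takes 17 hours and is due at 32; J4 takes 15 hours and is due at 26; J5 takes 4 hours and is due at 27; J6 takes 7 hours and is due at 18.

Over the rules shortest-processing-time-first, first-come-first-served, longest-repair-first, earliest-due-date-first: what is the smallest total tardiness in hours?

44

SPT (increasing processing time): J2 J5 J6 J1 J4 J3.
J2: 0→3, due 25, tardiness 0
J5: 3→7, due 27, tardiness 0
J6: 7→14, due 18, tardiness 0
J1: 14→24, due 17, tardiness 7
J4: 24→39, due 26, tardiness 13
J3: 39→56, due 32, tardiness 24
Sum = 0+0+0+7+13+24 = 44.
FIFO (arrival order): J1 J2 J3 J4 J5 J6.
J1: 0→10, due 17, tardiness 0
J2: 10→13, due 25, tardiness 0
J3: 13→30, due 32, tardiness 0
J4: 30→45, due 26, tardiness 19
J5: 45→49, due 27, tardiness 22
J6: 49→56, due 18, tardiness 38
Sum = 0+0+0+19+22+38 = 79.
LPT (decreasing processing time): J3 J4 J1 J6 J5 J2.
J3: 0→17, due 32, tardiness 0
J4: 17→32, due 26, tardiness 6
J1: 32→42, due 17, tardiness 25
J6: 42→49, due 18, tardiness 31
J5: 49→53, due 27, tardiness 26
J2: 53→56, due 25, tardiness 31
Sum = 0+6+25+31+26+31 = 119.
EDD (increasing due date): J1 J6 J2 J4 J5 J3.
J1: 0→10, due 17, tardiness 0
J6: 10→17, due 18, tardiness 0
J2: 17→20, due 25, tardiness 0
J4: 20→35, due 26, tardiness 9
J5: 35→39, due 27, tardiness 12
J3: 39→56, due 32, tardiness 24
Sum = 0+0+0+9+12+24 = 45.
SPT 44, FIFO 79, LPT 119, EDD 45 → minimum 44.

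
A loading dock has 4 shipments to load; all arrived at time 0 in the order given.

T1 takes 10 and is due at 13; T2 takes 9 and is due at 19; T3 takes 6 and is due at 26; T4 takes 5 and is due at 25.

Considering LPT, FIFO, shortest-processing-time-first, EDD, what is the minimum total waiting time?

LPT (decreasing processing time): T1 T2 T3 T4.
T1: waits 0, runs 0→10
T2: waits 10, runs 10→19
T3: waits 19, runs 19→25
T4: waits 25, runs 25→30
Sum = 0+10+19+25 = 54.
FIFO (arrival order): T1 T2 T3 T4.
T1: waits 0, runs 0→10
T2: waits 10, runs 10→19
T3: waits 19, runs 19→25
T4: waits 25, runs 25→30
Sum = 0+10+19+25 = 54.
SPT (increasing processing time): T4 T3 T2 T1.
T4: waits 0, runs 0→5
T3: waits 5, runs 5→11
T2: waits 11, runs 11→20
T1: waits 20, runs 20→30
Sum = 0+5+11+20 = 36.
EDD (increasing due date): T1 T2 T4 T3.
T1: waits 0, runs 0→10
T2: waits 10, runs 10→19
T4: waits 19, runs 19→24
T3: waits 24, runs 24→30
Sum = 0+10+19+24 = 53.
LPT 54, FIFO 54, SPT 36, EDD 53 → minimum 36.

36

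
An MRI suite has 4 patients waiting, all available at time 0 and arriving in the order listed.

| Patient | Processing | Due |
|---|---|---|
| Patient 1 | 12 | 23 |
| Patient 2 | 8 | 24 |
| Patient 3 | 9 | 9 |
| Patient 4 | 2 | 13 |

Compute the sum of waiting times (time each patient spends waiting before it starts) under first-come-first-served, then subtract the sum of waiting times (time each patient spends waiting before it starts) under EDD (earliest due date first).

18

FIFO (arrival order): Patient 1 Patient 2 Patient 3 Patient 4.
Patient 1: waits 0, runs 0→12
Patient 2: waits 12, runs 12→20
Patient 3: waits 20, runs 20→29
Patient 4: waits 29, runs 29→31
Sum = 0+12+20+29 = 61.
EDD (increasing due date): Patient 3 Patient 4 Patient 1 Patient 2.
Patient 3: waits 0, runs 0→9
Patient 4: waits 9, runs 9→11
Patient 1: waits 11, runs 11→23
Patient 2: waits 23, runs 23→31
Sum = 0+9+11+23 = 43.
Difference = 61 − 43 = 18.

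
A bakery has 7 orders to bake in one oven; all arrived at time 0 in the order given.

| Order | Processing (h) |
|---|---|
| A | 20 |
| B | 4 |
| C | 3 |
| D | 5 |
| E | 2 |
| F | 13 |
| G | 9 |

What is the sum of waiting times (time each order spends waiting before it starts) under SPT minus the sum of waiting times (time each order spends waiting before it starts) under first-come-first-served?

SPT (increasing processing time): E C B D G F A.
E: waits 0, runs 0→2
C: waits 2, runs 2→5
B: waits 5, runs 5→9
D: waits 9, runs 9→14
G: waits 14, runs 14→23
F: waits 23, runs 23→36
A: waits 36, runs 36→56
Sum = 0+2+5+9+14+23+36 = 89.
FIFO (arrival order): A B C D E F G.
A: waits 0, runs 0→20
B: waits 20, runs 20→24
C: waits 24, runs 24→27
D: waits 27, runs 27→32
E: waits 32, runs 32→34
F: waits 34, runs 34→47
G: waits 47, runs 47→56
Sum = 0+20+24+27+32+34+47 = 184.
Difference = 89 − 184 = -95.

-95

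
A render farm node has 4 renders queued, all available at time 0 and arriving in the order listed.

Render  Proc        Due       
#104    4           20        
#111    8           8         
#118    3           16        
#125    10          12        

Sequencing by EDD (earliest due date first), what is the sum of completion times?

72

EDD (increasing due date): #111 #125 #118 #104.
#111: 0→8
#125: 8→18
#118: 18→21
#104: 21→25
Sum = 8+18+21+25 = 72.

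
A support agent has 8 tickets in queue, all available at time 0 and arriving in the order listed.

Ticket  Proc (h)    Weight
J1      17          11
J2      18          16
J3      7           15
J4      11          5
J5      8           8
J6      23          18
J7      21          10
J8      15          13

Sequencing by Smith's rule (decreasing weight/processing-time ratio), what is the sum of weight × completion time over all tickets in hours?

5313

WSPT (decreasing weight/processing-time ratio): J3 J5 J2 J8 J6 J1 J7 J4.
J3: finishes 7, weight 15, w·C = 105
J5: finishes 15, weight 8, w·C = 120
J2: finishes 33, weight 16, w·C = 528
J8: finishes 48, weight 13, w·C = 624
J6: finishes 71, weight 18, w·C = 1278
J1: finishes 88, weight 11, w·C = 968
J7: finishes 109, weight 10, w·C = 1090
J4: finishes 120, weight 5, w·C = 600
Sum = 105+120+528+624+1278+968+1090+600 = 5313.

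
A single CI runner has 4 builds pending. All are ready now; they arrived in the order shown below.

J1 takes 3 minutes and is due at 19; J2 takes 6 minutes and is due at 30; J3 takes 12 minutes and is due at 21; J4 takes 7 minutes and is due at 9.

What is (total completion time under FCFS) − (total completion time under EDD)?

FIFO (arrival order): J1 J2 J3 J4.
J1: 0→3
J2: 3→9
J3: 9→21
J4: 21→28
Sum = 3+9+21+28 = 61.
EDD (increasing due date): J4 J1 J3 J2.
J4: 0→7
J1: 7→10
J3: 10→22
J2: 22→28
Sum = 7+10+22+28 = 67.
Difference = 61 − 67 = -6.

-6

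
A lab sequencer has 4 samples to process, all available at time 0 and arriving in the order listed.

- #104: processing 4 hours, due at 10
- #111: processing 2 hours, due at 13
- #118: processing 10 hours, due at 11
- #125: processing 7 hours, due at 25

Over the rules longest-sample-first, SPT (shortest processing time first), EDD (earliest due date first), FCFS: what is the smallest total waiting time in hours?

21

LPT (decreasing processing time): #118 #125 #104 #111.
#118: waits 0, runs 0→10
#125: waits 10, runs 10→17
#104: waits 17, runs 17→21
#111: waits 21, runs 21→23
Sum = 0+10+17+21 = 48.
SPT (increasing processing time): #111 #104 #125 #118.
#111: waits 0, runs 0→2
#104: waits 2, runs 2→6
#125: waits 6, runs 6→13
#118: waits 13, runs 13→23
Sum = 0+2+6+13 = 21.
EDD (increasing due date): #104 #118 #111 #125.
#104: waits 0, runs 0→4
#118: waits 4, runs 4→14
#111: waits 14, runs 14→16
#125: waits 16, runs 16→23
Sum = 0+4+14+16 = 34.
FIFO (arrival order): #104 #111 #118 #125.
#104: waits 0, runs 0→4
#111: waits 4, runs 4→6
#118: waits 6, runs 6→16
#125: waits 16, runs 16→23
Sum = 0+4+6+16 = 26.
LPT 48, SPT 21, EDD 34, FIFO 26 → minimum 21.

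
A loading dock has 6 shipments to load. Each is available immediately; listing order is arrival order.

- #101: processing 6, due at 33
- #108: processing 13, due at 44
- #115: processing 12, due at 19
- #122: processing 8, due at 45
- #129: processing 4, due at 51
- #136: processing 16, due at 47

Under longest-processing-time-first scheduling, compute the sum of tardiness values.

LPT (decreasing processing time): #136 #108 #115 #122 #101 #129.
#136: 0→16, due 47, tardiness 0
#108: 16→29, due 44, tardiness 0
#115: 29→41, due 19, tardiness 22
#122: 41→49, due 45, tardiness 4
#101: 49→55, due 33, tardiness 22
#129: 55→59, due 51, tardiness 8
Sum = 0+0+22+4+22+8 = 56.

56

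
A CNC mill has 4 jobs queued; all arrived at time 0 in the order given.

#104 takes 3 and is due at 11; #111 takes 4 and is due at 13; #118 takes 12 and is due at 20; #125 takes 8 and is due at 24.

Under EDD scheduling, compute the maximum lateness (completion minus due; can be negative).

EDD (increasing due date): #104 #111 #118 #125.
#104: 0→3, due 11, lateness -8
#111: 3→7, due 13, lateness -6
#118: 7→19, due 20, lateness -1
#125: 19→27, due 24, lateness 3
Maximum = 3.

3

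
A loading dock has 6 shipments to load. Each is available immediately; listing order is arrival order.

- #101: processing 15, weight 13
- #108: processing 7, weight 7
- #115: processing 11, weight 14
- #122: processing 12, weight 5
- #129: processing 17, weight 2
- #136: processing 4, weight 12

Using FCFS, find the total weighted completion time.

1952

FIFO (arrival order): #101 #108 #115 #122 #129 #136.
#101: finishes 15, weight 13, w·C = 195
#108: finishes 22, weight 7, w·C = 154
#115: finishes 33, weight 14, w·C = 462
#122: finishes 45, weight 5, w·C = 225
#129: finishes 62, weight 2, w·C = 124
#136: finishes 66, weight 12, w·C = 792
Sum = 195+154+462+225+124+792 = 1952.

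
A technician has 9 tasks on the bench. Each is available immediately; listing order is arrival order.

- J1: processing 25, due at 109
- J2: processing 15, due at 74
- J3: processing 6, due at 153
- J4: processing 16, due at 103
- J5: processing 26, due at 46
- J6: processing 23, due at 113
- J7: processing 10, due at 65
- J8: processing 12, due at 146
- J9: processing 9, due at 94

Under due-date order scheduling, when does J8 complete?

EDD (increasing due date): J5 J7 J2 J9 J4 J1 J6 J8 J3.
J5: 0→26
J7: 26→36
J2: 36→51
J9: 51→60
J4: 60→76
J1: 76→101
J6: 101→124
J8: 124→136

136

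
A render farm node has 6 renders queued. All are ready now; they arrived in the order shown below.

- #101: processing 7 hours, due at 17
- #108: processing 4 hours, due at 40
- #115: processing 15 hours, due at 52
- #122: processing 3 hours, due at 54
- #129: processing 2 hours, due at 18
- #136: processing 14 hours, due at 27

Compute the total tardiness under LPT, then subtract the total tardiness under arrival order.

17

LPT (decreasing processing time): #115 #136 #101 #108 #122 #129.
#115: 0→15, due 52, tardiness 0
#136: 15→29, due 27, tardiness 2
#101: 29→36, due 17, tardiness 19
#108: 36→40, due 40, tardiness 0
#122: 40→43, due 54, tardiness 0
#129: 43→45, due 18, tardiness 27
Sum = 0+2+19+0+0+27 = 48.
FIFO (arrival order): #101 #108 #115 #122 #129 #136.
#101: 0→7, due 17, tardiness 0
#108: 7→11, due 40, tardiness 0
#115: 11→26, due 52, tardiness 0
#122: 26→29, due 54, tardiness 0
#129: 29→31, due 18, tardiness 13
#136: 31→45, due 27, tardiness 18
Sum = 0+0+0+0+13+18 = 31.
Difference = 48 − 31 = 17.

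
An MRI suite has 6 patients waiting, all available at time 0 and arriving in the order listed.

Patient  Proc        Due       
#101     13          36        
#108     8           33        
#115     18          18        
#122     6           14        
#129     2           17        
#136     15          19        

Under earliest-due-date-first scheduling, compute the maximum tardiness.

EDD (increasing due date): #122 #129 #115 #136 #108 #101.
#122: 0→6, due 14, tardiness 0
#129: 6→8, due 17, tardiness 0
#115: 8→26, due 18, tardiness 8
#136: 26→41, due 19, tardiness 22
#108: 41→49, due 33, tardiness 16
#101: 49→62, due 36, tardiness 26
Maximum = 26.

26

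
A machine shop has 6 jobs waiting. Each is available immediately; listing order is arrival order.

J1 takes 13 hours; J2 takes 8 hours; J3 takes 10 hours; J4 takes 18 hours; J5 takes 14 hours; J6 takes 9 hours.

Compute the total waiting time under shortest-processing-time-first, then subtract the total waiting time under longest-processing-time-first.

SPT (increasing processing time): J2 J6 J3 J1 J5 J4.
J2: waits 0, runs 0→8
J6: waits 8, runs 8→17
J3: waits 17, runs 17→27
J1: waits 27, runs 27→40
J5: waits 40, runs 40→54
J4: waits 54, runs 54→72
Sum = 0+8+17+27+40+54 = 146.
LPT (decreasing processing time): J4 J5 J1 J3 J6 J2.
J4: waits 0, runs 0→18
J5: waits 18, runs 18→32
J1: waits 32, runs 32→45
J3: waits 45, runs 45→55
J6: waits 55, runs 55→64
J2: waits 64, runs 64→72
Sum = 0+18+32+45+55+64 = 214.
Difference = 146 − 214 = -68.

-68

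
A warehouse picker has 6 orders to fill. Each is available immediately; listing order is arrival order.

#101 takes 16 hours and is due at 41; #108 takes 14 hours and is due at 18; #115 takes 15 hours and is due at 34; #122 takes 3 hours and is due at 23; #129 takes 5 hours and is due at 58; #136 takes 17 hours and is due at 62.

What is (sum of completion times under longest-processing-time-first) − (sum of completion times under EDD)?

LPT (decreasing processing time): #136 #101 #115 #108 #129 #122.
#136: 0→17
#101: 17→33
#115: 33→48
#108: 48→62
#129: 62→67
#122: 67→70
Sum = 17+33+48+62+67+70 = 297.
EDD (increasing due date): #108 #122 #115 #101 #129 #136.
#108: 0→14
#122: 14→17
#115: 17→32
#101: 32→48
#129: 48→53
#136: 53→70
Sum = 14+17+32+48+53+70 = 234.
Difference = 297 − 234 = 63.

63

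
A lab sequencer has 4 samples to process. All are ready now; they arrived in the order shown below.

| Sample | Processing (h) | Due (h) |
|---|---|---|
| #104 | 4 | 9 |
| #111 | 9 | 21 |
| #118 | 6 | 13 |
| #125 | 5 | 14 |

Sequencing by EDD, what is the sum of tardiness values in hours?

4

EDD (increasing due date): #104 #118 #125 #111.
#104: 0→4, due 9, tardiness 0
#118: 4→10, due 13, tardiness 0
#125: 10→15, due 14, tardiness 1
#111: 15→24, due 21, tardiness 3
Sum = 0+0+1+3 = 4.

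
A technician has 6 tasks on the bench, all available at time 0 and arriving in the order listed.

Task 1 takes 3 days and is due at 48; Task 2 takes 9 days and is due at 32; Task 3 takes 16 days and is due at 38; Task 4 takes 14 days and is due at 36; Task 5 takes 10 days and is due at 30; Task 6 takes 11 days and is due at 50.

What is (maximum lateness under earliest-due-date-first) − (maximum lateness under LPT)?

-15

EDD (increasing due date): Task 5 Task 2 Task 4 Task 3 Task 1 Task 6.
Task 5: 0→10, due 30, lateness -20
Task 2: 10→19, due 32, lateness -13
Task 4: 19→33, due 36, lateness -3
Task 3: 33→49, due 38, lateness 11
Task 1: 49→52, due 48, lateness 4
Task 6: 52→63, due 50, lateness 13
Maximum = 13.
LPT (decreasing processing time): Task 3 Task 4 Task 6 Task 5 Task 2 Task 1.
Task 3: 0→16, due 38, lateness -22
Task 4: 16→30, due 36, lateness -6
Task 6: 30→41, due 50, lateness -9
Task 5: 41→51, due 30, lateness 21
Task 2: 51→60, due 32, lateness 28
Task 1: 60→63, due 48, lateness 15
Maximum = 28.
Difference = 13 − 28 = -15.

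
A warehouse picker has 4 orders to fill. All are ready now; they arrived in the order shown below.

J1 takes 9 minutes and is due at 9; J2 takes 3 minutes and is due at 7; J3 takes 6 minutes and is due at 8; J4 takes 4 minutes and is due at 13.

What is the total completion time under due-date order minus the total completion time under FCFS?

EDD (increasing due date): J2 J3 J1 J4.
J2: 0→3
J3: 3→9
J1: 9→18
J4: 18→22
Sum = 3+9+18+22 = 52.
FIFO (arrival order): J1 J2 J3 J4.
J1: 0→9
J2: 9→12
J3: 12→18
J4: 18→22
Sum = 9+12+18+22 = 61.
Difference = 52 − 61 = -9.

-9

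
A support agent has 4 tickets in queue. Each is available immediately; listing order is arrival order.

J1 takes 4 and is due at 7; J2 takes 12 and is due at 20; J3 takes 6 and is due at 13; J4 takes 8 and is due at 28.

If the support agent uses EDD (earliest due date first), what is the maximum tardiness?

2

EDD (increasing due date): J1 J3 J2 J4.
J1: 0→4, due 7, tardiness 0
J3: 4→10, due 13, tardiness 0
J2: 10→22, due 20, tardiness 2
J4: 22→30, due 28, tardiness 2
Maximum = 2.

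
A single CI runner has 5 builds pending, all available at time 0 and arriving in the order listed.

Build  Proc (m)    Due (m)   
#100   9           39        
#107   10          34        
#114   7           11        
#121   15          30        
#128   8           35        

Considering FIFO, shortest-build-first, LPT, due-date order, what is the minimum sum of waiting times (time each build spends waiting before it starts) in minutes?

80

FIFO (arrival order): #100 #107 #114 #121 #128.
#100: waits 0, runs 0→9
#107: waits 9, runs 9→19
#114: waits 19, runs 19→26
#121: waits 26, runs 26→41
#128: waits 41, runs 41→49
Sum = 0+9+19+26+41 = 95.
SPT (increasing processing time): #114 #128 #100 #107 #121.
#114: waits 0, runs 0→7
#128: waits 7, runs 7→15
#100: waits 15, runs 15→24
#107: waits 24, runs 24→34
#121: waits 34, runs 34→49
Sum = 0+7+15+24+34 = 80.
LPT (decreasing processing time): #121 #107 #100 #128 #114.
#121: waits 0, runs 0→15
#107: waits 15, runs 15→25
#100: waits 25, runs 25→34
#128: waits 34, runs 34→42
#114: waits 42, runs 42→49
Sum = 0+15+25+34+42 = 116.
EDD (increasing due date): #114 #121 #107 #128 #100.
#114: waits 0, runs 0→7
#121: waits 7, runs 7→22
#107: waits 22, runs 22→32
#128: waits 32, runs 32→40
#100: waits 40, runs 40→49
Sum = 0+7+22+32+40 = 101.
FIFO 95, SPT 80, LPT 116, EDD 101 → minimum 80.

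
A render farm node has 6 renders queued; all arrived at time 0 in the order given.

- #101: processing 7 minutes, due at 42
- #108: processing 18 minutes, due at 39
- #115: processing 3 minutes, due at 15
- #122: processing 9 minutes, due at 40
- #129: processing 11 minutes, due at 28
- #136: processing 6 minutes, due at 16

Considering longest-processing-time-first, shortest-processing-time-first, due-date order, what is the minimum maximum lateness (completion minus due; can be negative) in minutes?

12

LPT (decreasing processing time): #108 #129 #122 #101 #136 #115.
#108: 0→18, due 39, lateness -21
#129: 18→29, due 28, lateness 1
#122: 29→38, due 40, lateness -2
#101: 38→45, due 42, lateness 3
#136: 45→51, due 16, lateness 35
#115: 51→54, due 15, lateness 39
Maximum = 39.
SPT (increasing processing time): #115 #136 #101 #122 #129 #108.
#115: 0→3, due 15, lateness -12
#136: 3→9, due 16, lateness -7
#101: 9→16, due 42, lateness -26
#122: 16→25, due 40, lateness -15
#129: 25→36, due 28, lateness 8
#108: 36→54, due 39, lateness 15
Maximum = 15.
EDD (increasing due date): #115 #136 #129 #108 #122 #101.
#115: 0→3, due 15, lateness -12
#136: 3→9, due 16, lateness -7
#129: 9→20, due 28, lateness -8
#108: 20→38, due 39, lateness -1
#122: 38→47, due 40, lateness 7
#101: 47→54, due 42, lateness 12
Maximum = 12.
LPT 39, SPT 15, EDD 12 → minimum 12.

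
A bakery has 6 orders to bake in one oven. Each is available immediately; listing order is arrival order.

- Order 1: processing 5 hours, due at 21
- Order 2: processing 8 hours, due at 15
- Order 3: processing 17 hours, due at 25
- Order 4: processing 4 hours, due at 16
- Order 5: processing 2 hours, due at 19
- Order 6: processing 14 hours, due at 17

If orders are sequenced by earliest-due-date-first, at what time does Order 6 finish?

EDD (increasing due date): Order 2 Order 4 Order 6 Order 5 Order 1 Order 3.
Order 2: 0→8
Order 4: 8→12
Order 6: 12→26

26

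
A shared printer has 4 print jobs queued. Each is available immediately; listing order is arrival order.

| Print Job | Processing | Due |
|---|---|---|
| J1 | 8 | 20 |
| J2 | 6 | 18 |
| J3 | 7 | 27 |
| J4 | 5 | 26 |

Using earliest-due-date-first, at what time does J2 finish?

6

EDD (increasing due date): J2 J1 J4 J3.
J2: 0→6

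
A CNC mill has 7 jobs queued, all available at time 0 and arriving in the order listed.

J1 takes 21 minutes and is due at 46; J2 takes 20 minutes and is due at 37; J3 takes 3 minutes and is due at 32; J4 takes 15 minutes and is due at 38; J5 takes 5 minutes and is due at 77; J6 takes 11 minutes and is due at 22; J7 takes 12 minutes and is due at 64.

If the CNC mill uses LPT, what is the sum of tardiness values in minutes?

145

LPT (decreasing processing time): J1 J2 J4 J7 J6 J5 J3.
J1: 0→21, due 46, tardiness 0
J2: 21→41, due 37, tardiness 4
J4: 41→56, due 38, tardiness 18
J7: 56→68, due 64, tardiness 4
J6: 68→79, due 22, tardiness 57
J5: 79→84, due 77, tardiness 7
J3: 84→87, due 32, tardiness 55
Sum = 0+4+18+4+57+7+55 = 145.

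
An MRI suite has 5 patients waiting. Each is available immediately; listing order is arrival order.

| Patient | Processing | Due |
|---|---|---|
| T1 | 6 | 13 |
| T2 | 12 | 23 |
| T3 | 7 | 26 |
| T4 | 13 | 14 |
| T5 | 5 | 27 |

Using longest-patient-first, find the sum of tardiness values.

49

LPT (decreasing processing time): T4 T2 T3 T1 T5.
T4: 0→13, due 14, tardiness 0
T2: 13→25, due 23, tardiness 2
T3: 25→32, due 26, tardiness 6
T1: 32→38, due 13, tardiness 25
T5: 38→43, due 27, tardiness 16
Sum = 0+2+6+25+16 = 49.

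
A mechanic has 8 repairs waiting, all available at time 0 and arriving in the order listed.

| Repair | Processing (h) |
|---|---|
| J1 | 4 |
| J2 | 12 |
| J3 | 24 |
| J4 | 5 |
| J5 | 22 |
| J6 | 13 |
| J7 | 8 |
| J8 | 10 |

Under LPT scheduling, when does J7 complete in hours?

89

LPT (decreasing processing time): J3 J5 J6 J2 J8 J7 J4 J1.
J3: 0→24
J5: 24→46
J6: 46→59
J2: 59→71
J8: 71→81
J7: 81→89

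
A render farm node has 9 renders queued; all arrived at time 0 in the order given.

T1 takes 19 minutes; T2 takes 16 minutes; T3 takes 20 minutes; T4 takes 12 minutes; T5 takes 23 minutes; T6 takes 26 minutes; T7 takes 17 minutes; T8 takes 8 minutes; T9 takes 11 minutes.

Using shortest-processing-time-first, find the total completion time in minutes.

SPT (increasing processing time): T8 T9 T4 T2 T7 T1 T3 T5 T6.
T8: 0→8
T9: 8→19
T4: 19→31
T2: 31→47
T7: 47→64
T1: 64→83
T3: 83→103
T5: 103→126
T6: 126→152
Sum = 8+19+31+47+64+83+103+126+152 = 633.

633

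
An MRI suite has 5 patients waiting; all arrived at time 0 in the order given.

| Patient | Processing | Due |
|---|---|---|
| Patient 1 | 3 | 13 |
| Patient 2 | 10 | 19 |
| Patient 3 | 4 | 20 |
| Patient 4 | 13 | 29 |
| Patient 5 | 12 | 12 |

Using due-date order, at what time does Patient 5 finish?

EDD (increasing due date): Patient 5 Patient 1 Patient 2 Patient 3 Patient 4.
Patient 5: 0→12

12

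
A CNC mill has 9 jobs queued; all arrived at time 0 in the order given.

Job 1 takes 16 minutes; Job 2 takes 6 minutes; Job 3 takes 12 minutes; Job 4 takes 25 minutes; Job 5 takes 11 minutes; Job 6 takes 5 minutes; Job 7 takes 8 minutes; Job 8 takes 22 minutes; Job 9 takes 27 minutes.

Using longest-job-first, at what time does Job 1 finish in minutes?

LPT (decreasing processing time): Job 9 Job 4 Job 8 Job 1 Job 3 Job 5 Job 7 Job 2 Job 6.
Job 9: 0→27
Job 4: 27→52
Job 8: 52→74
Job 1: 74→90

90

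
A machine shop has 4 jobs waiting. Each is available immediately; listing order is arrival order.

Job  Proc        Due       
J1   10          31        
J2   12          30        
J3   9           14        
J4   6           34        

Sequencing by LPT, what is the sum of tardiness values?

LPT (decreasing processing time): J2 J1 J3 J4.
J2: 0→12, due 30, tardiness 0
J1: 12→22, due 31, tardiness 0
J3: 22→31, due 14, tardiness 17
J4: 31→37, due 34, tardiness 3
Sum = 0+0+17+3 = 20.

20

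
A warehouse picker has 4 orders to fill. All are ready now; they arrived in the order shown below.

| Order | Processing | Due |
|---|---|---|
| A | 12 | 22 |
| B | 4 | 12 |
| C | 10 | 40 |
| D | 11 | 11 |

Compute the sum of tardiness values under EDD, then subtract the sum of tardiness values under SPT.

EDD (increasing due date): D B A C.
D: 0→11, due 11, tardiness 0
B: 11→15, due 12, tardiness 3
A: 15→27, due 22, tardiness 5
C: 27→37, due 40, tardiness 0
Sum = 0+3+5+0 = 8.
SPT (increasing processing time): B C D A.
B: 0→4, due 12, tardiness 0
C: 4→14, due 40, tardiness 0
D: 14→25, due 11, tardiness 14
A: 25→37, due 22, tardiness 15
Sum = 0+0+14+15 = 29.
Difference = 8 − 29 = -21.

-21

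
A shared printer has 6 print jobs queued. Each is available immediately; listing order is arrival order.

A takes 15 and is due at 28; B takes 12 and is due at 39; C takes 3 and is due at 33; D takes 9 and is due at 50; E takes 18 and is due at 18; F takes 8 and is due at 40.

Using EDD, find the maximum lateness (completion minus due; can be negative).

EDD (increasing due date): E A C B F D.
E: 0→18, due 18, lateness 0
A: 18→33, due 28, lateness 5
C: 33→36, due 33, lateness 3
B: 36→48, due 39, lateness 9
F: 48→56, due 40, lateness 16
D: 56→65, due 50, lateness 15
Maximum = 16.

16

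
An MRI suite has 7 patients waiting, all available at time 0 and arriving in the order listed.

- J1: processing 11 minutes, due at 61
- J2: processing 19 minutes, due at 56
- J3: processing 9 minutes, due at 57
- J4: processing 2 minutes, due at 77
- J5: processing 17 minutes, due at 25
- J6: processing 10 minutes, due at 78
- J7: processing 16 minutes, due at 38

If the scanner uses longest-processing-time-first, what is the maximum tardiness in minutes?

25

LPT (decreasing processing time): J2 J5 J7 J1 J6 J3 J4.
J2: 0→19, due 56, tardiness 0
J5: 19→36, due 25, tardiness 11
J7: 36→52, due 38, tardiness 14
J1: 52→63, due 61, tardiness 2
J6: 63→73, due 78, tardiness 0
J3: 73→82, due 57, tardiness 25
J4: 82→84, due 77, tardiness 7
Maximum = 25.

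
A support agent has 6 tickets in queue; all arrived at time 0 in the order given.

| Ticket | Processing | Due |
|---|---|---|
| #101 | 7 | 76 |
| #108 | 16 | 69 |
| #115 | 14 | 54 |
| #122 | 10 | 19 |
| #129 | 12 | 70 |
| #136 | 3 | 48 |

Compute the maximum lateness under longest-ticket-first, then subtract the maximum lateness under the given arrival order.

LPT (decreasing processing time): #108 #115 #129 #122 #101 #136.
#108: 0→16, due 69, lateness -53
#115: 16→30, due 54, lateness -24
#129: 30→42, due 70, lateness -28
#122: 42→52, due 19, lateness 33
#101: 52→59, due 76, lateness -17
#136: 59→62, due 48, lateness 14
Maximum = 33.
FIFO (arrival order): #101 #108 #115 #122 #129 #136.
#101: 0→7, due 76, lateness -69
#108: 7→23, due 69, lateness -46
#115: 23→37, due 54, lateness -17
#122: 37→47, due 19, lateness 28
#129: 47→59, due 70, lateness -11
#136: 59→62, due 48, lateness 14
Maximum = 28.
Difference = 33 − 28 = 5.

5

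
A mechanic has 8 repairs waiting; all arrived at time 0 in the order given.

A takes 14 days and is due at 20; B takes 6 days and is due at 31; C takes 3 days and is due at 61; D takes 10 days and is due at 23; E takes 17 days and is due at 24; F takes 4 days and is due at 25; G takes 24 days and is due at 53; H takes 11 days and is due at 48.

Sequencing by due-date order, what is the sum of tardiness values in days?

133

EDD (increasing due date): A D E F B H G C.
A: 0→14, due 20, tardiness 0
D: 14→24, due 23, tardiness 1
E: 24→41, due 24, tardiness 17
F: 41→45, due 25, tardiness 20
B: 45→51, due 31, tardiness 20
H: 51→62, due 48, tardiness 14
G: 62→86, due 53, tardiness 33
C: 86→89, due 61, tardiness 28
Sum = 0+1+17+20+20+14+33+28 = 133.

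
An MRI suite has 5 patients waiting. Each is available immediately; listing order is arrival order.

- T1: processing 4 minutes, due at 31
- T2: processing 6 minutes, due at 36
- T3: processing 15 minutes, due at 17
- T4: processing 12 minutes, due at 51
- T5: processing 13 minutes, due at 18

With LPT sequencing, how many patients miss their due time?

3

LPT (decreasing processing time): T3 T5 T4 T2 T1.
T3: 0→15, due 17, tardiness 0
T5: 15→28, due 18, tardiness 10
T4: 28→40, due 51, tardiness 0
T2: 40→46, due 36, tardiness 10
T1: 46→50, due 31, tardiness 19
Late patients: 3.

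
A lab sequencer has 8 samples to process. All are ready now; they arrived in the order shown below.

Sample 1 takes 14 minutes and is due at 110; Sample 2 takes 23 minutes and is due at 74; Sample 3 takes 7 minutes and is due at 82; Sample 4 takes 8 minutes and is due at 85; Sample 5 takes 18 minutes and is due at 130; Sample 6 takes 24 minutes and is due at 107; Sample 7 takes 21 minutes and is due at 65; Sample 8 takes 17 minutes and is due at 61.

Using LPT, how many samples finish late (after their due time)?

5

LPT (decreasing processing time): Sample 6 Sample 2 Sample 7 Sample 5 Sample 8 Sample 1 Sample 4 Sample 3.
Sample 6: 0→24, due 107, tardiness 0
Sample 2: 24→47, due 74, tardiness 0
Sample 7: 47→68, due 65, tardiness 3
Sample 5: 68→86, due 130, tardiness 0
Sample 8: 86→103, due 61, tardiness 42
Sample 1: 103→117, due 110, tardiness 7
Sample 4: 117→125, due 85, tardiness 40
Sample 3: 125→132, due 82, tardiness 50
Late samples: 5.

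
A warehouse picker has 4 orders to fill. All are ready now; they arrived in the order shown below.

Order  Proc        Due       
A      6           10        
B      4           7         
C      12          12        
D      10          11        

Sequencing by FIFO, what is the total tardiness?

34

FIFO (arrival order): A B C D.
A: 0→6, due 10, tardiness 0
B: 6→10, due 7, tardiness 3
C: 10→22, due 12, tardiness 10
D: 22→32, due 11, tardiness 21
Sum = 0+3+10+21 = 34.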